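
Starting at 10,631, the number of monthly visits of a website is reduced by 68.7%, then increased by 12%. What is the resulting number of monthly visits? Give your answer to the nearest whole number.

Each change multiplies by a factor: 0.313 × 1.12 = 0.35056.
10,631 × 0.35056 = 3726.80336 ≈ 3,727.

3,727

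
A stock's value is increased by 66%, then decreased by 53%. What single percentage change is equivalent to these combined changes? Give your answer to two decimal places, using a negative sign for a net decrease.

A 66% increase multiplies by 1.66.
Then a 53% decrease: 1.66 × 0.47 = 0.7802.
Overall factor 0.7802, i.e. -21.98%.

-21.98%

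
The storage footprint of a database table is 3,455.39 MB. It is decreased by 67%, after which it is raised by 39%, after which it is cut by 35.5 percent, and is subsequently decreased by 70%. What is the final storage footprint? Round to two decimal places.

306.70 MB

67% decrease: 3,455.39 × 0.33 = 1140.2787.
39% increase: 1140.2787 × 1.39 = 1584.987393.
After the 35.5% decrease: 1584.987393 × 0.645 = 1022.316868485.
Apply the 70% decrease: 1022.316868485 × 0.3 = 306.6950605455 ≈ 306.70.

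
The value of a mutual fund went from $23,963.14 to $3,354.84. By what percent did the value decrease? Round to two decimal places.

86.00%

Change: $3,354.84 − $23,963.14 = -$20,608.30.
Relative to the original: -$20,608.30 ÷ $23,963.14 ≈ -86.00%.
So the value decreased by 86.00%.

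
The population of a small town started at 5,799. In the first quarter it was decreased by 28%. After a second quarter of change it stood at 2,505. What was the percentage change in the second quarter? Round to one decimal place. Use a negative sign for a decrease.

-40.0%

After the first quarter: 5,799 × 0.72 = 4175.28.
Second-quarter multiplier: 2,505 ÷ 4175.28 ≈ 0.59996.
That is a change of -40.0%.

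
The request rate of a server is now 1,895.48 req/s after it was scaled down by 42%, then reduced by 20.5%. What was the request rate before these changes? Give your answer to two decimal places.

4,110.78 req/s

Undoing the 20.5% decrease: 1,895.48 ÷ 0.795 ≈ 2384.251572.
Undoing the 42% decrease: 2384.251572 ÷ 0.58 ≈ 4,110.78 req/s.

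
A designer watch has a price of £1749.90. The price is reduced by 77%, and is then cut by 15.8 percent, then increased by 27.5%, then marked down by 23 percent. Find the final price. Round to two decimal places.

Each change multiplies by a factor: 0.23 × 0.842 × 1.275 × 0.77 = 0.190125705.
£1749.90 × 0.190125705 = £332.7009711795 ≈ £332.70.

£332.70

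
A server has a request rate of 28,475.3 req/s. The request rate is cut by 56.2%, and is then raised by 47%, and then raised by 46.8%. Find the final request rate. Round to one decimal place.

Apply the 56.2% decrease: 28,475.3 × 0.438 = 12472.1814.
After the 47% increase: 12472.1814 × 1.47 = 18334.106658.
Apply the 46.8% increase: 18334.106658 × 1.468 = 26914.468573944 ≈ 26,914.5.

26,914.5 req/s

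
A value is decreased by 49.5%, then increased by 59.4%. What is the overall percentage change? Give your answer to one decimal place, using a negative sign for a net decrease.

-19.5%

A 49.5% decrease multiplies by 0.505.
Then a 59.4% increase: 0.505 × 1.594 = 0.80497.
Overall factor 0.80497, i.e. -19.5%.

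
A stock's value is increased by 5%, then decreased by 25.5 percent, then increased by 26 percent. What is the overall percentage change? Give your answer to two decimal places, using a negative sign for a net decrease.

A 5% increase multiplies by 1.05.
Then a 25.5% decrease: 1.05 × 0.745 = 0.78225.
Then a 26% increase: 0.78225 × 1.26 = 0.985635.
Overall factor 0.985635, i.e. -1.44%.

-1.44%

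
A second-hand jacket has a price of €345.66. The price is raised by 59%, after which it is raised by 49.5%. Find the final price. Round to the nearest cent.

€821.65

59% increase: €345.66 × 1.59 = €549.5994.
After the 49.5% increase: €549.5994 × 1.495 = €821.651103 ≈ €821.65.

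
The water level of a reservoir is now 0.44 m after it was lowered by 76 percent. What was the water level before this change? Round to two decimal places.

The overall multiplier applied was 0.24.
So the original water level was 0.44 ÷ 0.24 ≈ 1.83 m.

1.83 m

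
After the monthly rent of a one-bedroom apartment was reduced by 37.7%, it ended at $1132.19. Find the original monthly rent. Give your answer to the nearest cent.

The overall multiplier applied was 0.623.
So the original monthly rent was $1132.19 ÷ 0.623 ≈ $1817.32.

$1817.32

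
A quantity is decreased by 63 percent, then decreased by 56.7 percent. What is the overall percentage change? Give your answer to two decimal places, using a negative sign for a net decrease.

The combined multiplier is 0.37 × 0.433 = 0.16021.
That corresponds to a decrease of 83.98%.

-83.98%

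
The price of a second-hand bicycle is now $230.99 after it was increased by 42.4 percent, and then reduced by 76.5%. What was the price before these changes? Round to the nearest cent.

$690.26

Undoing the 76.5% decrease: $230.99 ÷ 0.235 ≈ $982.93617.
Undoing the 42.4% increase: $982.93617 ÷ 1.424 ≈ $690.26.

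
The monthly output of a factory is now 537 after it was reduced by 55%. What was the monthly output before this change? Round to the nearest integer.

1,193

The overall multiplier applied was 0.45.
So the original monthly output was 537 ÷ 0.45 ≈ 1,193.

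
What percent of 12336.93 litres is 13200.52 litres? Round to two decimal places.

107.00%

13200.52 litres ÷ 12336.93 litres ≈ 107.00%.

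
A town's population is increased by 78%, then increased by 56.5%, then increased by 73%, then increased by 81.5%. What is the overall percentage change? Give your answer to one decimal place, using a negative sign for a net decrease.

774.7%

A 78% increase multiplies by 1.78.
Then a 56.5% increase: 1.78 × 1.565 = 2.7857.
Then a 73% increase: 2.7857 × 1.73 = 4.819261.
Then an 81.5% increase: 4.819261 × 1.815 = 8.746958715.
Overall factor 8.746958715, i.e. 774.7%.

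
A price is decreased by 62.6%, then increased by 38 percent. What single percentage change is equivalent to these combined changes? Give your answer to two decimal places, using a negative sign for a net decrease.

-48.39%

The combined multiplier is 0.374 × 1.38 = 0.51612.
That corresponds to a decrease of 48.39%.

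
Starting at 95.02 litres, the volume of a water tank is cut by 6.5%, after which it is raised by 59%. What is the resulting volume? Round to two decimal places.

After the 6.5% decrease: 95.02 × 0.935 = 88.8437.
59% increase: 88.8437 × 1.59 = 141.261483 ≈ 141.26.

141.26 litres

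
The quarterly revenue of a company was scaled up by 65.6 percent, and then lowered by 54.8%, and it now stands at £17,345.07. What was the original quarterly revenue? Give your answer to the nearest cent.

The overall multiplier applied was 1.656 × 0.452 = 0.748512.
So the original quarterly revenue was £17,345.07 ÷ 0.748512 ≈ £23,172.73.

£23,172.73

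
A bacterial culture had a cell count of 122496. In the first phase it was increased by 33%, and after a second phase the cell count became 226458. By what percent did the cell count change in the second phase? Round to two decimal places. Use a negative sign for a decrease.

After the first phase: 122496 × 1.33 = 162919.68.
Second-phase multiplier: 226458 ÷ 162919.68 ≈ 1.389998.
That is a change of 39.00%.

39.00%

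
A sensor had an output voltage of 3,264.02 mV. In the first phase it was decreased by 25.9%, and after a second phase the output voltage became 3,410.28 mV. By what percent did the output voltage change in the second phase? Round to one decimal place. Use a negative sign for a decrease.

41.0%

After the first phase: 3,264.02 × 0.741 = 2418.63882.
Second-phase multiplier: 3,410.28 ÷ 2418.63882 ≈ 1.41.
That is a change of 41.0%.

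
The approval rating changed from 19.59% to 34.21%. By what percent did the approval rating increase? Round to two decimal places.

74.63%

The change is 34.21 − 19.59 = 14.62 percentage points.
Relative to the original 19.59%, that is 14.62 ÷ 19.59 ≈ 74.63%.
So the approval rating rose by 74.63%.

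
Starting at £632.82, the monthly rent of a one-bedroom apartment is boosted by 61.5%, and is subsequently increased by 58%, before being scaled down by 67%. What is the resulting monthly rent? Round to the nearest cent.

£532.87

Each change multiplies by a factor: 1.615 × 1.58 × 0.33 = 0.842061.
£632.82 × 0.842061 = £532.87304202 ≈ £532.87.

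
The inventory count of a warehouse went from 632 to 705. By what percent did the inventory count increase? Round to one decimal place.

Change: 705 − 632 = 73.
Relative to the original: 73 ÷ 632 ≈ 11.6%.
So the inventory count increased by 11.6%.

11.6%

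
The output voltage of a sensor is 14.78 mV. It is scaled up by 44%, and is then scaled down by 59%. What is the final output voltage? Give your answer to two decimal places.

8.73 mV

Each change multiplies by a factor: 1.44 × 0.41 = 0.5904.
14.78 × 0.5904 = 8.726112 ≈ 8.73.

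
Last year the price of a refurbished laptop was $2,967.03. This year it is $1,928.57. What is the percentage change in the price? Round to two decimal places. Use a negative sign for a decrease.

Change: $1,928.57 − $2,967.03 = -$1,038.46.
Relative to the original: -$1,038.46 ÷ $2,967.03 ≈ -35.00%.

-35.00%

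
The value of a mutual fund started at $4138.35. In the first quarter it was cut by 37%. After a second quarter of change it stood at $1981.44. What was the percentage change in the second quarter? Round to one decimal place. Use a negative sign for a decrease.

-24.0%

After the first quarter: $4138.35 × 0.63 = $2607.1605.
Second-quarter multiplier: $1981.44 ÷ $2607.1605 ≈ 0.76.
That is a change of -24.0%.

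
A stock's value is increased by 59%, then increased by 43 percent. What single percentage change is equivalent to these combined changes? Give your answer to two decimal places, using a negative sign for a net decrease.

127.37%

A 59% increase multiplies by 1.59.
Then a 43% increase: 1.59 × 1.43 = 2.2737.
Overall factor 2.2737, i.e. 127.37%.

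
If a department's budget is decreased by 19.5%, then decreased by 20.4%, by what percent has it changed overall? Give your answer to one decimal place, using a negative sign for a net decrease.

-35.9%

The combined multiplier is 0.805 × 0.796 = 0.64078.
That corresponds to a decrease of 35.9%.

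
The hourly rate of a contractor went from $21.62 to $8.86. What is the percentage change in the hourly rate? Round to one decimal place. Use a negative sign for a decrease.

Change: $8.86 − $21.62 = -$12.76.
Relative to the original: -$12.76 ÷ $21.62 ≈ -59.0%.

-59.0%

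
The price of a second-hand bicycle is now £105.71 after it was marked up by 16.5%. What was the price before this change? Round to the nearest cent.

£90.74

The overall multiplier applied was 1.165.
So the original price was £105.71 ÷ 1.165 ≈ £90.74.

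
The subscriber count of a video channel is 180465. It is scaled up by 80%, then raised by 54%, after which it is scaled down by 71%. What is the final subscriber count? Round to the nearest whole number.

145072

80% increase: 180465 × 1.8 = 324837.
After the 54% increase: 324837 × 1.54 = 500248.98.
After the 71% decrease: 500248.98 × 0.29 = 145072.2042 ≈ 145072.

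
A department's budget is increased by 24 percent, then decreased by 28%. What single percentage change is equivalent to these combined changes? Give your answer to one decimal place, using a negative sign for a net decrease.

A 24% increase multiplies by 1.24.
Then a 28% decrease: 1.24 × 0.72 = 0.8928.
Overall factor 0.8928, i.e. -10.7%.

-10.7%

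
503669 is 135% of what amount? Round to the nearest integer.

503669 ÷ 1.35 ≈ 373088.

373088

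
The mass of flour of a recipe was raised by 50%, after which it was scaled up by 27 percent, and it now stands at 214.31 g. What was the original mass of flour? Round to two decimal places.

The overall multiplier applied was 1.5 × 1.27 = 1.905.
So the original mass of flour was 214.31 ÷ 1.905 ≈ 112.50 g.

112.50 g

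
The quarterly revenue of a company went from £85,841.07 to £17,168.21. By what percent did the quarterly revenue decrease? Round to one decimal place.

Change: £17,168.21 − £85,841.07 = -£68,672.86.
Relative to the original: -£68,672.86 ÷ £85,841.07 ≈ -80.0%.
So the quarterly revenue decreased by 80.0%.

80.0%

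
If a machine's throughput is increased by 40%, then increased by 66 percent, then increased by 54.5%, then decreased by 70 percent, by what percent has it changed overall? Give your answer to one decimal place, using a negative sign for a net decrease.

7.7%

The combined multiplier is 1.4 × 1.66 × 1.545 × 0.3 = 1.077174.
That corresponds to an increase of 7.7%.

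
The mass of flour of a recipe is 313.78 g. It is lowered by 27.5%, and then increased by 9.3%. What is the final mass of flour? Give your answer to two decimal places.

Each change multiplies by a factor: 0.725 × 1.093 = 0.792425.
313.78 × 0.792425 = 248.6471165 ≈ 248.65.

248.65 g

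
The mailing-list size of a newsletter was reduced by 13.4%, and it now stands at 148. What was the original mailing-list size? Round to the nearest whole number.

The overall multiplier applied was 0.866.
So the original mailing-list size was 148 ÷ 0.866 ≈ 171.

171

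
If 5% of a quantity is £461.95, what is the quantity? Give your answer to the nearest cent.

£461.95 ÷ 0.05 = £9,239.00.

£9,239.00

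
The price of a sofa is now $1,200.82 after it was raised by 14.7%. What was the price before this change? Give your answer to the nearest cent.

The overall multiplier applied was 1.147.
So the original price was $1,200.82 ÷ 1.147 ≈ $1,046.92.

$1,046.92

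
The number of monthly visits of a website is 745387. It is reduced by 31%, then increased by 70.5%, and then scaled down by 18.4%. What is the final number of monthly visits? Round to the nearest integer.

715559

Apply the 31% decrease: 745387 × 0.69 = 514317.03.
After the 70.5% increase: 514317.03 × 1.705 = 876910.53615.
After the 18.4% decrease: 876910.53615 × 0.816 = 715558.9974984 ≈ 715559.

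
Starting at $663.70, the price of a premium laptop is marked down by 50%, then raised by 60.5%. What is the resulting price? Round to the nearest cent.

$532.62

After the 50% decrease: $663.70 × 0.5 = $331.85.
Apply the 60.5% increase: $331.85 × 1.605 = $532.61925 ≈ $532.62.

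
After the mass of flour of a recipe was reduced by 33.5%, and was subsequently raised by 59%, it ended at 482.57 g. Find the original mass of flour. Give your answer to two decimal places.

The overall multiplier applied was 0.665 × 1.59 = 1.05735.
So the original mass of flour was 482.57 ÷ 1.05735 ≈ 456.40 g.

456.40 g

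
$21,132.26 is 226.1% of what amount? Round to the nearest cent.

$9,346.42

$21,132.26 ÷ 2.261 ≈ $9,346.42.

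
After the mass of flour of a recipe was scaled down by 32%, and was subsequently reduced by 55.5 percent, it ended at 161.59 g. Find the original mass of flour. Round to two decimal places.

Undoing the 55.5% decrease: 161.59 ÷ 0.445 ≈ 363.123596.
Undoing the 32% decrease: 363.123596 ÷ 0.68 ≈ 534.01 g.

534.01 g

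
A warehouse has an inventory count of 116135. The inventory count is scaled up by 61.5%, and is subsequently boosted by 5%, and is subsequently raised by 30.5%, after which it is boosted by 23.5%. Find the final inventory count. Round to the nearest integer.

317397

After the 61.5% increase: 116135 × 1.615 = 187558.025.
After the 5% increase: 187558.025 × 1.05 = 196935.92625.
30.5% increase: 196935.92625 × 1.305 = 257001.38375625.
After the 23.5% increase: 257001.38375625 × 1.235 = 317396.70893896875 ≈ 317397.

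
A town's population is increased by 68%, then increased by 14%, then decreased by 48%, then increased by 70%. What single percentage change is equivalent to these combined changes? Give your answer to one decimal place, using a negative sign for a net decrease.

69.3%

A 68% increase multiplies by 1.68.
Then a 14% increase: 1.68 × 1.14 = 1.9152.
Then a 48% decrease: 1.9152 × 0.52 = 0.995904.
Then a 70% increase: 0.995904 × 1.7 = 1.6930368.
Overall factor 1.6930368, i.e. 69.3%.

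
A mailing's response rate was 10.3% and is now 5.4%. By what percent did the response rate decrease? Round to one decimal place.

The change is 5.4 − 10.3 = -4.9 percentage points.
Relative to the original 10.3%, that is -4.9 ÷ 10.3 ≈ -47.6%.
So the response rate fell by 47.6%.

47.6%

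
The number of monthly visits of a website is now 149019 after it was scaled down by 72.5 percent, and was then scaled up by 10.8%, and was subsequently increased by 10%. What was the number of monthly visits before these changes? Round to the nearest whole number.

Undoing the 10% increase: 149019 ÷ 1.1 ≈ 135471.818182.
Undoing the 10.8% increase: 135471.818182 ÷ 1.108 ≈ 122266.983919.
Undoing the 72.5% decrease: 122266.983919 ÷ 0.275 ≈ 444607.

444607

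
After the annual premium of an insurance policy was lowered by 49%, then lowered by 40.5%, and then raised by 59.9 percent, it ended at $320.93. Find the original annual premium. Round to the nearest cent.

$661.42

Undoing the 59.9% increase: $320.93 ÷ 1.599 ≈ $200.706692.
Undoing the 40.5% decrease: $200.706692 ÷ 0.595 ≈ $337.322171.
Undoing the 49% decrease: $337.322171 ÷ 0.51 ≈ $661.42.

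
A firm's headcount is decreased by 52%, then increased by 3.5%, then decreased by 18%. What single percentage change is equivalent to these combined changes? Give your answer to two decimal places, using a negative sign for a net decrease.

The combined multiplier is 0.48 × 1.035 × 0.82 = 0.407376.
That corresponds to a decrease of 59.26%.

-59.26%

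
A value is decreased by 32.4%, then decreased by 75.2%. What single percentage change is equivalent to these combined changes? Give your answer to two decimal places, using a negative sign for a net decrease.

The combined multiplier is 0.676 × 0.248 = 0.167648.
That corresponds to a decrease of 83.24%.

-83.24%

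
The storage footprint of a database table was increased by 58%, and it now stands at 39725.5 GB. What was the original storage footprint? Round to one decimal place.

The overall multiplier applied was 1.58.
So the original storage footprint was 39725.5 ÷ 1.58 ≈ 25142.7 GB.

25142.7 GB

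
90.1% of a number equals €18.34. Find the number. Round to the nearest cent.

€18.34 ÷ 0.901 ≈ €20.36.

€20.36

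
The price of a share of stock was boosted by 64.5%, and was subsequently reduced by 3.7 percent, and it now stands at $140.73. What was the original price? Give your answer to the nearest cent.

The overall multiplier applied was 1.645 × 0.963 = 1.584135.
So the original price was $140.73 ÷ 1.584135 ≈ $88.84.

$88.84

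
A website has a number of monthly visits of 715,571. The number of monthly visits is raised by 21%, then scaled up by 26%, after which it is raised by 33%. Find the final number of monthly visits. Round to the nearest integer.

Each change multiplies by a factor: 1.21 × 1.26 × 1.33 = 2.027718.
715,571 × 2.027718 = 1450976.196978 ≈ 1,450,976.

1,450,976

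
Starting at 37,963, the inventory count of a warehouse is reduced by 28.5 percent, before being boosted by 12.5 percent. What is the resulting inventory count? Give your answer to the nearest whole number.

Each change multiplies by a factor: 0.715 × 1.125 = 0.804375.
37,963 × 0.804375 = 30536.488125 ≈ 30,536.

30,536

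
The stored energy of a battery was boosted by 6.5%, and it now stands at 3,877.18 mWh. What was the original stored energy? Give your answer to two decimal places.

The overall multiplier applied was 1.065.
So the original stored energy was 3,877.18 ÷ 1.065 ≈ 3,640.54 mWh.

3,640.54 mWh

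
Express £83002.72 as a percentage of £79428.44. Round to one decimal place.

£83002.72 ÷ £79428.44 ≈ 104.5%.

104.5%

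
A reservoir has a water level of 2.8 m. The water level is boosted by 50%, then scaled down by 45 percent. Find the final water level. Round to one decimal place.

2.3 m

Apply the 50% increase: 2.8 × 1.5 = 4.2.
45% decrease: 4.2 × 0.55 = 2.31 ≈ 2.3.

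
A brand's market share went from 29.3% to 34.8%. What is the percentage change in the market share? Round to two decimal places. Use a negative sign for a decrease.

18.77%

The change is 34.8 − 29.3 = 5.5 percentage points.
Relative to the original 29.3%, that is 5.5 ÷ 29.3 ≈ 18.77%.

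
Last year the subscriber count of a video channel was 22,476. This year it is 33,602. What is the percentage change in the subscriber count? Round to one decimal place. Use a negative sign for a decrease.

49.5%

Change: 33,602 − 22,476 = 11,126.
Relative to the original: 11,126 ÷ 22,476 ≈ 49.5%.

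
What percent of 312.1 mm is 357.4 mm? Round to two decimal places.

357.4 mm ÷ 312.1 mm ≈ 114.51%.

114.51%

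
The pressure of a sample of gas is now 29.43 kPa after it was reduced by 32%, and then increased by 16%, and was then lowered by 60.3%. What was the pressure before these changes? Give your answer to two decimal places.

93.98 kPa

The overall multiplier applied was 0.68 × 1.16 × 0.397 = 0.3131536.
So the original pressure was 29.43 ÷ 0.3131536 ≈ 93.98 kPa.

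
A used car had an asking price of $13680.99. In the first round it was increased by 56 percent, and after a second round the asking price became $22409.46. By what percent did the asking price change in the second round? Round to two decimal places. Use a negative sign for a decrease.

5.00%

After the first round: $13680.99 × 1.56 = $21342.3444.
Second-round multiplier: $22409.46 ÷ $21342.3444 ≈ 1.05.
That is a change of 5.00%.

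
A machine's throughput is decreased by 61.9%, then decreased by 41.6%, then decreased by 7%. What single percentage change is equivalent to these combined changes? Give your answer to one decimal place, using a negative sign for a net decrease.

-79.3%

A 61.9% decrease multiplies by 0.381.
Then a 41.6% decrease: 0.381 × 0.584 = 0.222504.
Then a 7% decrease: 0.222504 × 0.93 = 0.20692872.
Overall factor 0.20692872, i.e. -79.3%.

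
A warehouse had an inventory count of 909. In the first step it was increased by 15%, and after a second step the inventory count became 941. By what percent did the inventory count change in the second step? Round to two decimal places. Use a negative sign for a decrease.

After the first step: 909 × 1.15 = 1045.35.
Second-step multiplier: 941 ÷ 1045.35 ≈ 0.900177.
That is a change of -9.98%.

-9.98%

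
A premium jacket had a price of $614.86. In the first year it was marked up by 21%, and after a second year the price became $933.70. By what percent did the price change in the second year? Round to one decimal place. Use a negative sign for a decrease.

After the first year: $614.86 × 1.21 = $743.9806.
Second-year multiplier: $933.70 ÷ $743.9806 ≈ 1.25501.
That is a change of 25.5%.

25.5%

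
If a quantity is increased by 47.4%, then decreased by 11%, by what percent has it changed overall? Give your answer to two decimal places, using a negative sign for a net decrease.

The combined multiplier is 1.474 × 0.89 = 1.31186.
That corresponds to an increase of 31.19%.

31.19%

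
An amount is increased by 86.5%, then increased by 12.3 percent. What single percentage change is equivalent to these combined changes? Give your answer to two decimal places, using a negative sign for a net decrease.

109.44%

An 86.5% increase multiplies by 1.865.
Then a 12.3% increase: 1.865 × 1.123 = 2.094395.
Overall factor 2.094395, i.e. 109.44%.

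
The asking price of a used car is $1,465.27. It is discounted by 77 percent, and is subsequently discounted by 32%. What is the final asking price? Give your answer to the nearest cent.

Each change multiplies by a factor: 0.23 × 0.68 = 0.1564.
$1,465.27 × 0.1564 = $229.168228 ≈ $229.17.

$229.17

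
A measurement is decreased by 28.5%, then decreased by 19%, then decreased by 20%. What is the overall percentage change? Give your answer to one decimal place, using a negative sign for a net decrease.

-53.7%

The combined multiplier is 0.715 × 0.81 × 0.8 = 0.46332.
That corresponds to a decrease of 53.7%.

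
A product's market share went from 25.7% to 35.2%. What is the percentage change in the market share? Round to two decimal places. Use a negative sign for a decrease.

The change is 35.2 − 25.7 = 9.5 percentage points.
Relative to the original 25.7%, that is 9.5 ÷ 25.7 ≈ 36.96%.

36.96%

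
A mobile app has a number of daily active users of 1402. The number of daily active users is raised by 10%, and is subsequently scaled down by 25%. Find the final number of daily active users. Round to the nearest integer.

Apply the 10% increase: 1402 × 1.1 = 1542.2.
25% decrease: 1542.2 × 0.75 = 1156.65 ≈ 1157.

1157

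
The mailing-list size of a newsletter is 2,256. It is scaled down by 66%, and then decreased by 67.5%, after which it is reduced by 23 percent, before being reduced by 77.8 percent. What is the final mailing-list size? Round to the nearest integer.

Each change multiplies by a factor: 0.34 × 0.325 × 0.77 × 0.222 = 0.01888887.
2,256 × 0.01888887 = 42.61329072 ≈ 43.

43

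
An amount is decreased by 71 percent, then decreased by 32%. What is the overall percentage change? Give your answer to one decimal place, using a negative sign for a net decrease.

The combined multiplier is 0.29 × 0.68 = 0.1972.
That corresponds to a decrease of 80.3%.

-80.3%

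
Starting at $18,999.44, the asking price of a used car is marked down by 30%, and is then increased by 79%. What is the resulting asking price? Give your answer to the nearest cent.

$23,806.30

After the 30% decrease: $18,999.44 × 0.7 = $13299.608.
Apply the 79% increase: $13299.608 × 1.79 = $23806.29832 ≈ $23,806.30.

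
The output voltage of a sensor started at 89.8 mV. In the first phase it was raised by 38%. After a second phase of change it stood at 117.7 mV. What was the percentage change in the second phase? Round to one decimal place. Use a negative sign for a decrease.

-5.0%

After the first phase: 89.8 × 1.38 = 123.924.
Second-phase multiplier: 117.7 ÷ 123.924 ≈ 0.94978.
That is a change of -5.0%.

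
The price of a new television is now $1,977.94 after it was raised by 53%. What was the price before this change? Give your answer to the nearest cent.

$1,292.77

The overall multiplier applied was 1.53.
So the original price was $1,977.94 ÷ 1.53 ≈ $1,292.77.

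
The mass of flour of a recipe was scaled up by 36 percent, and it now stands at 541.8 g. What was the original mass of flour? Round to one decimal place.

398.4 g

The overall multiplier applied was 1.36.
So the original mass of flour was 541.8 ÷ 1.36 ≈ 398.4 g.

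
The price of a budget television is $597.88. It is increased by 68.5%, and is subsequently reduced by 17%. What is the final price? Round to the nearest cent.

68.5% increase: $597.88 × 1.685 = $1007.4278.
Apply the 17% decrease: $1007.4278 × 0.83 = $836.165074 ≈ $836.17.

$836.17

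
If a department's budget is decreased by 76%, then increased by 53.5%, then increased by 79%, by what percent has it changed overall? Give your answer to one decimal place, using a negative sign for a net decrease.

-34.1%

A 76% decrease multiplies by 0.24.
Then a 53.5% increase: 0.24 × 1.535 = 0.3684.
Then a 79% increase: 0.3684 × 1.79 = 0.659436.
Overall factor 0.659436, i.e. -34.1%.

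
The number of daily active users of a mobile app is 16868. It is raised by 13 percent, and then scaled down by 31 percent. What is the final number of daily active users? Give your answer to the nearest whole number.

After the 13% increase: 16868 × 1.13 = 19060.84.
Apply the 31% decrease: 19060.84 × 0.69 = 13151.9796 ≈ 13152.

13152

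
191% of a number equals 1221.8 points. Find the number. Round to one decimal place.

639.7 points

1221.8 points ÷ 1.91 ≈ 639.7 points.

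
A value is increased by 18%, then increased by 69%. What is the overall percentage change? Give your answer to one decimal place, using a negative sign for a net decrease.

99.4%

An 18% increase multiplies by 1.18.
Then a 69% increase: 1.18 × 1.69 = 1.9942.
Overall factor 1.9942, i.e. 99.4%.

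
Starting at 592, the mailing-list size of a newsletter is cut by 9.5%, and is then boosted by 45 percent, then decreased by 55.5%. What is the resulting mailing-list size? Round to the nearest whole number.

Apply the 9.5% decrease: 592 × 0.905 = 535.76.
Apply the 45% increase: 535.76 × 1.45 = 776.852.
55.5% decrease: 776.852 × 0.445 = 345.69914 ≈ 346.

346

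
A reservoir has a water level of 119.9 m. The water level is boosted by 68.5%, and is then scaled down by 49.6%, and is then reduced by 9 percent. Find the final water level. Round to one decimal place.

Each change multiplies by a factor: 1.685 × 0.504 × 0.91 = 0.7728084.
119.9 × 0.7728084 = 92.65972716 ≈ 92.7.

92.7 m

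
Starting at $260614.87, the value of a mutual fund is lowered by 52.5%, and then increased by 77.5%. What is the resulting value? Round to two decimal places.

After the 52.5% decrease: $260614.87 × 0.475 = $123792.06325.
77.5% increase: $123792.06325 × 1.775 = $219730.91226875 ≈ $219730.91.

$219730.91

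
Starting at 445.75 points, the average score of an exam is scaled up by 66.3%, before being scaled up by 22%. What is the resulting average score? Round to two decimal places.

Each change multiplies by a factor: 1.663 × 1.22 = 2.02886.
445.75 × 2.02886 = 904.364345 ≈ 904.36.

904.36 points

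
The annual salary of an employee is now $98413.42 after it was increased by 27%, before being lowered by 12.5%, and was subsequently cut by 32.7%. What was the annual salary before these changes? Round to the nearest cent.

Undoing the 32.7% decrease: $98413.42 ÷ 0.673 ≈ $146230.936107.
Undoing the 12.5% decrease: $146230.936107 ÷ 0.875 ≈ $167121.069837.
Undoing the 27% increase: $167121.069837 ÷ 1.27 ≈ $131591.39.

$131591.39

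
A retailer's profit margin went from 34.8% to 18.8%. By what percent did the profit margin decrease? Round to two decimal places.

The change is 18.8 − 34.8 = -16.0 percentage points.
Relative to the original 34.8%, that is -16.0 ÷ 34.8 ≈ -45.98%.
So the profit margin fell by 45.98%.

45.98%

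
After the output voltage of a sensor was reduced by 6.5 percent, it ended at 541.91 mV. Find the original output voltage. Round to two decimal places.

579.58 mV

The overall multiplier applied was 0.935.
So the original output voltage was 541.91 ÷ 0.935 ≈ 579.58 mV.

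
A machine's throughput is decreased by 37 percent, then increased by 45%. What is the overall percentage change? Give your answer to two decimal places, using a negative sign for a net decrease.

The combined multiplier is 0.63 × 1.45 = 0.9135.
That corresponds to a decrease of 8.65%.

-8.65%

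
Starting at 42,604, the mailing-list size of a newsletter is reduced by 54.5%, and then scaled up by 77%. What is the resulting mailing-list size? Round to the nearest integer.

34,311

After the 54.5% decrease: 42,604 × 0.455 = 19384.82.
After the 77% increase: 19384.82 × 1.77 = 34311.1314 ≈ 34,311.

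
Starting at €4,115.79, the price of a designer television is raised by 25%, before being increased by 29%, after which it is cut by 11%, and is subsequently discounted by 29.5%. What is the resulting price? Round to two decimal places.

Apply the 25% increase: €4,115.79 × 1.25 = €5144.7375.
After the 29% increase: €5144.7375 × 1.29 = €6636.711375.
11% decrease: €6636.711375 × 0.89 = €5906.67312375.
Apply the 29.5% decrease: €5906.67312375 × 0.705 = €4164.20455224375 ≈ €4,164.20.

€4,164.20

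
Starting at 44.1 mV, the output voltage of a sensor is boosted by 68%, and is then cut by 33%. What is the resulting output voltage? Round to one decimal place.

49.6 mV

After the 68% increase: 44.1 × 1.68 = 74.088.
After the 33% decrease: 74.088 × 0.67 = 49.63896 ≈ 49.6.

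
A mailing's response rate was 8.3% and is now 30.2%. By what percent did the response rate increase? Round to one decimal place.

The change is 30.2 − 8.3 = 21.9 percentage points.
Relative to the original 8.3%, that is 21.9 ÷ 8.3 ≈ 263.9%.
So the response rate rose by 263.9%.

263.9%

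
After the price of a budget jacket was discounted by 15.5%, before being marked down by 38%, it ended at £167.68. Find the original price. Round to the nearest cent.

£320.06

The overall multiplier applied was 0.845 × 0.62 = 0.5239.
So the original price was £167.68 ÷ 0.5239 ≈ £320.06.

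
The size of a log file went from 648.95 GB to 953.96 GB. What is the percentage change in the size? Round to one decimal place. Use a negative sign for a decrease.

Change: 953.96 − 648.95 = 305.01.
Relative to the original: 305.01 ÷ 648.95 ≈ 47.0%.

47.0%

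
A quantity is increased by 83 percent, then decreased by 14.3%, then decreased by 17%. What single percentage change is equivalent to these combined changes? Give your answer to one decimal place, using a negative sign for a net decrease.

An 83% increase multiplies by 1.83.
Then a 14.3% decrease: 1.83 × 0.857 = 1.56831.
Then a 17% decrease: 1.56831 × 0.83 = 1.3016973.
Overall factor 1.3016973, i.e. 30.2%.

30.2%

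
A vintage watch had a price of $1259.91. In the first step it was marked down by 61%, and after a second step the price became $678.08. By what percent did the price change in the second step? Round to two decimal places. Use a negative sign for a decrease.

38.00%

After the first step: $1259.91 × 0.39 = $491.3649.
Second-step multiplier: $678.08 ÷ $491.3649 ≈ 1.379993.
That is a change of 38.00%.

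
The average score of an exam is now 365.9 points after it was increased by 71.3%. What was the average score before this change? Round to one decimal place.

213.6 points

The overall multiplier applied was 1.713.
So the original average score was 365.9 ÷ 1.713 ≈ 213.6 points.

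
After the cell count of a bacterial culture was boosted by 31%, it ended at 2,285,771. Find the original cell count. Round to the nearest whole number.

1,744,863

The overall multiplier applied was 1.31.
So the original cell count was 2,285,771 ÷ 1.31 ≈ 1,744,863.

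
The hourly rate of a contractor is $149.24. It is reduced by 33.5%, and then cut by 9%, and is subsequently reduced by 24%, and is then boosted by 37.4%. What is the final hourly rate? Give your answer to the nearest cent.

Apply the 33.5% decrease: $149.24 × 0.665 = $99.2446.
9% decrease: $99.2446 × 0.91 = $90.312586.
After the 24% decrease: $90.312586 × 0.76 = $68.63756536.
Apply the 37.4% increase: $68.63756536 × 1.374 = $94.30801480464 ≈ $94.31.

$94.31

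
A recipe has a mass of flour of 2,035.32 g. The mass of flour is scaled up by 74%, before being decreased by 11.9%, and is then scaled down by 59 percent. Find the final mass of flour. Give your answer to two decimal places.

After the 74% increase: 2,035.32 × 1.74 = 3541.4568.
After the 11.9% decrease: 3541.4568 × 0.881 = 3120.0234408.
After the 59% decrease: 3120.0234408 × 0.41 = 1279.209610728 ≈ 1,279.21.

1,279.21 g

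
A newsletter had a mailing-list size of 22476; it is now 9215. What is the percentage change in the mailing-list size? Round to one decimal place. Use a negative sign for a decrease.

-59.0%

Change: 9215 − 22476 = -13261.
Relative to the original: -13261 ÷ 22476 ≈ -59.0%.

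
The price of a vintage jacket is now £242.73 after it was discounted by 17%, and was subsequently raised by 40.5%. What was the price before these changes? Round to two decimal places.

Undoing the 40.5% increase: £242.73 ÷ 1.405 ≈ £172.761566.
Undoing the 17% decrease: £172.761566 ÷ 0.83 ≈ £208.15.

£208.15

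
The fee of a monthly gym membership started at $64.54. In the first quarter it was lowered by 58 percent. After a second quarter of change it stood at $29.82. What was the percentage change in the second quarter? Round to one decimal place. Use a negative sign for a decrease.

After the first quarter: $64.54 × 0.42 = $27.1068.
Second-quarter multiplier: $29.82 ÷ $27.1068 ≈ 1.10009.
That is a change of 10.0%.

10.0%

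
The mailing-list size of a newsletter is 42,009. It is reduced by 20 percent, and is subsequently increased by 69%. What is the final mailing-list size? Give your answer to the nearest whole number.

After the 20% decrease: 42,009 × 0.8 = 33607.2.
69% increase: 33607.2 × 1.69 = 56796.168 ≈ 56,796.

56,796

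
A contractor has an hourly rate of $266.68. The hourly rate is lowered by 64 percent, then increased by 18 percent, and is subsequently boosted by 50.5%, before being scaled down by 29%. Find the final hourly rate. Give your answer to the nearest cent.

Apply the 64% decrease: $266.68 × 0.36 = $96.0048.
18% increase: $96.0048 × 1.18 = $113.285664.
50.5% increase: $113.285664 × 1.505 = $170.49492432.
Apply the 29% decrease: $170.49492432 × 0.71 = $121.0513962672 ≈ $121.05.

$121.05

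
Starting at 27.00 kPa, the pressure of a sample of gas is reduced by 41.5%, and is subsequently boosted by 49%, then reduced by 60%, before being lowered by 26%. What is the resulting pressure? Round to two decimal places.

After the 41.5% decrease: 27.00 × 0.585 = 15.795.
49% increase: 15.795 × 1.49 = 23.53455.
After the 60% decrease: 23.53455 × 0.4 = 9.41382.
26% decrease: 9.41382 × 0.74 = 6.9662268 ≈ 6.97.

6.97 kPa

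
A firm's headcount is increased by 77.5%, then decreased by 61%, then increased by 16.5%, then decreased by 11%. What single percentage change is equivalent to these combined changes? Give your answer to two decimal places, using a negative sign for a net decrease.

-28.22%

A 77.5% increase multiplies by 1.775.
Then a 61% decrease: 1.775 × 0.39 = 0.69225.
Then a 16.5% increase: 0.69225 × 1.165 = 0.80647125.
Then an 11% decrease: 0.80647125 × 0.89 = 0.7177594125.
Overall factor 0.7177594125, i.e. -28.22%.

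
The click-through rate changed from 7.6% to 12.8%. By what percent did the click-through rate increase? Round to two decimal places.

The change is 12.8 − 7.6 = 5.2 percentage points.
Relative to the original 7.6%, that is 5.2 ÷ 7.6 ≈ 68.42%.
So the click-through rate rose by 68.42%.

68.42%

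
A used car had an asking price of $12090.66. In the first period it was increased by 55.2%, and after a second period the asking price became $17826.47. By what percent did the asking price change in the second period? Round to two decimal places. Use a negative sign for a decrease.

-5.00%

After the first period: $12090.66 × 1.552 = $18764.70432.
Second-period multiplier: $17826.47 ÷ $18764.70432 ≈ 0.95.
That is a change of -5.00%.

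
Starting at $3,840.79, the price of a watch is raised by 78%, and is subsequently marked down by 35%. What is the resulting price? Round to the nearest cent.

$4,443.79

Apply the 78% increase: $3,840.79 × 1.78 = $6836.6062.
After the 35% decrease: $6836.6062 × 0.65 = $4443.79403 ≈ $4,443.79.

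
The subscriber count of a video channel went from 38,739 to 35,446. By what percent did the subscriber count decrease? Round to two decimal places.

8.50%

Change: 35,446 − 38,739 = -3,293.
Relative to the original: -3,293 ÷ 38,739 ≈ -8.50%.
So the subscriber count decreased by 8.50%.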